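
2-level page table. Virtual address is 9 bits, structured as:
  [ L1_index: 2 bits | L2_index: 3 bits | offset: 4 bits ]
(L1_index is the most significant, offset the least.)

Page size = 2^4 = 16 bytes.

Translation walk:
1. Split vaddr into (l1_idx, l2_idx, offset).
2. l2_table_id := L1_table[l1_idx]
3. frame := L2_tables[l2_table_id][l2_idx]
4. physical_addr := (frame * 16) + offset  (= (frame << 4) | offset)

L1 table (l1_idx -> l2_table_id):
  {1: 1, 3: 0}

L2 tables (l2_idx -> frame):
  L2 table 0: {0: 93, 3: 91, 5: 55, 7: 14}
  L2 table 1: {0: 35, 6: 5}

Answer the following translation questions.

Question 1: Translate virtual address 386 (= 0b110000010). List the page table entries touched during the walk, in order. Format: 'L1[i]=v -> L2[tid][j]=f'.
vaddr = 386 = 0b110000010
Split: l1_idx=3, l2_idx=0, offset=2

Answer: L1[3]=0 -> L2[0][0]=93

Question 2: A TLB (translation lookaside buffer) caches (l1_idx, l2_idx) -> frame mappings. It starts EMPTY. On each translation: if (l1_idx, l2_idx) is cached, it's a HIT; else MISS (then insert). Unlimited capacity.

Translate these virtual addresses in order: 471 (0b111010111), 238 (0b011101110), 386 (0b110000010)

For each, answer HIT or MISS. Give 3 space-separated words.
Answer: MISS MISS MISS

Derivation:
vaddr=471: (3,5) not in TLB -> MISS, insert
vaddr=238: (1,6) not in TLB -> MISS, insert
vaddr=386: (3,0) not in TLB -> MISS, insert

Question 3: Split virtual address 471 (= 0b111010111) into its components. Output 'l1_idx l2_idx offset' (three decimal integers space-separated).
vaddr = 471 = 0b111010111
  top 2 bits -> l1_idx = 3
  next 3 bits -> l2_idx = 5
  bottom 4 bits -> offset = 7

Answer: 3 5 7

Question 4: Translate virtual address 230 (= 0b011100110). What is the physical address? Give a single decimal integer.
Answer: 86

Derivation:
vaddr = 230 = 0b011100110
Split: l1_idx=1, l2_idx=6, offset=6
L1[1] = 1
L2[1][6] = 5
paddr = 5 * 16 + 6 = 86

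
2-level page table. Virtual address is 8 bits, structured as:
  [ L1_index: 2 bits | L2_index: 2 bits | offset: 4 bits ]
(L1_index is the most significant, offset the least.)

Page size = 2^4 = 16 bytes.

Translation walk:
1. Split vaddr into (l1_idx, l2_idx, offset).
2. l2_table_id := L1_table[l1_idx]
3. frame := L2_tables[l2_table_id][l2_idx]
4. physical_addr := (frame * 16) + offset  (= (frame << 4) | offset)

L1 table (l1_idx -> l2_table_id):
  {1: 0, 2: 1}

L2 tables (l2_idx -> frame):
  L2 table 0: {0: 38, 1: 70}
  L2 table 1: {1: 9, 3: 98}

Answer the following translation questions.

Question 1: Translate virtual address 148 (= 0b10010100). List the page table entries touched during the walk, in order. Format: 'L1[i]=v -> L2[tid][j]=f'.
vaddr = 148 = 0b10010100
Split: l1_idx=2, l2_idx=1, offset=4

Answer: L1[2]=1 -> L2[1][1]=9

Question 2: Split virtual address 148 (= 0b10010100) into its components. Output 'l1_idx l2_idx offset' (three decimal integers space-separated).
Answer: 2 1 4

Derivation:
vaddr = 148 = 0b10010100
  top 2 bits -> l1_idx = 2
  next 2 bits -> l2_idx = 1
  bottom 4 bits -> offset = 4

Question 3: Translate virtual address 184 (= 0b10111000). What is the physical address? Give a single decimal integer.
vaddr = 184 = 0b10111000
Split: l1_idx=2, l2_idx=3, offset=8
L1[2] = 1
L2[1][3] = 98
paddr = 98 * 16 + 8 = 1576

Answer: 1576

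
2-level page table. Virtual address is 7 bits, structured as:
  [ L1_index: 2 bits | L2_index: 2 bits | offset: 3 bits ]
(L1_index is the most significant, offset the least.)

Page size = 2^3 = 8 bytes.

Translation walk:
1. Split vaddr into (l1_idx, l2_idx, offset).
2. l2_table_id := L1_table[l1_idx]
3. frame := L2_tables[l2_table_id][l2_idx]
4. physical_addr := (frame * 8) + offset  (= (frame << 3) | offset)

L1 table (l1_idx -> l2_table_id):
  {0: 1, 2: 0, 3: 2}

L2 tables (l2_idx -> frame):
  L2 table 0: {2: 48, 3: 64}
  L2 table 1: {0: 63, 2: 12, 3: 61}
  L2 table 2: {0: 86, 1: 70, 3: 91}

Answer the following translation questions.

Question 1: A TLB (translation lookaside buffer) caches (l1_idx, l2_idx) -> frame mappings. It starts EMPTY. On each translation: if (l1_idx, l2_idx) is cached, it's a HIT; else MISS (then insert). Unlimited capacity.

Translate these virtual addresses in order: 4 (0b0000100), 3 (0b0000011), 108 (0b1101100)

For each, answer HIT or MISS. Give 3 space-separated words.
vaddr=4: (0,0) not in TLB -> MISS, insert
vaddr=3: (0,0) in TLB -> HIT
vaddr=108: (3,1) not in TLB -> MISS, insert

Answer: MISS HIT MISS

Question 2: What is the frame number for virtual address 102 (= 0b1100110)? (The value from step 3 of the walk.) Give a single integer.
vaddr = 102: l1_idx=3, l2_idx=0
L1[3] = 2; L2[2][0] = 86

Answer: 86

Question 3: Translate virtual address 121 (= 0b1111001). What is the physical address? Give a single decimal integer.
Answer: 729

Derivation:
vaddr = 121 = 0b1111001
Split: l1_idx=3, l2_idx=3, offset=1
L1[3] = 2
L2[2][3] = 91
paddr = 91 * 8 + 1 = 729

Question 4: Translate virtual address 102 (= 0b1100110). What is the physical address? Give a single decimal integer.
vaddr = 102 = 0b1100110
Split: l1_idx=3, l2_idx=0, offset=6
L1[3] = 2
L2[2][0] = 86
paddr = 86 * 8 + 6 = 694

Answer: 694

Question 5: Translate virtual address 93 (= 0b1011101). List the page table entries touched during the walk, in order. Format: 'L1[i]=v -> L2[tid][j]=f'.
Answer: L1[2]=0 -> L2[0][3]=64

Derivation:
vaddr = 93 = 0b1011101
Split: l1_idx=2, l2_idx=3, offset=5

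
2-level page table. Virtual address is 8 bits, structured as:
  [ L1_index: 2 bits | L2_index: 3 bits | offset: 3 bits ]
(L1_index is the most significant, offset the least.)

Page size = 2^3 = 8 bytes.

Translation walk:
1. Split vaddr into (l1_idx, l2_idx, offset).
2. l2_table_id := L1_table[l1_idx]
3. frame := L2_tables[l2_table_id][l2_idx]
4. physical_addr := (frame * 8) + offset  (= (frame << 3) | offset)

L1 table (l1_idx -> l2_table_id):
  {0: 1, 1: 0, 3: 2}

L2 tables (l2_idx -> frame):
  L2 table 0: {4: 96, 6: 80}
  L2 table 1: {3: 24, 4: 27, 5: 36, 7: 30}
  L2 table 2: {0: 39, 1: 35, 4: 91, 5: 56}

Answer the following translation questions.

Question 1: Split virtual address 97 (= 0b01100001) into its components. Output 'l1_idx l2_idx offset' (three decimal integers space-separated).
Answer: 1 4 1

Derivation:
vaddr = 97 = 0b01100001
  top 2 bits -> l1_idx = 1
  next 3 bits -> l2_idx = 4
  bottom 3 bits -> offset = 1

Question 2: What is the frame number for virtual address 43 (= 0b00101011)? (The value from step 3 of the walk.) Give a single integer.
Answer: 36

Derivation:
vaddr = 43: l1_idx=0, l2_idx=5
L1[0] = 1; L2[1][5] = 36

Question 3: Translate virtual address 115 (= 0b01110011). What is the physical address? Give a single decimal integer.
Answer: 643

Derivation:
vaddr = 115 = 0b01110011
Split: l1_idx=1, l2_idx=6, offset=3
L1[1] = 0
L2[0][6] = 80
paddr = 80 * 8 + 3 = 643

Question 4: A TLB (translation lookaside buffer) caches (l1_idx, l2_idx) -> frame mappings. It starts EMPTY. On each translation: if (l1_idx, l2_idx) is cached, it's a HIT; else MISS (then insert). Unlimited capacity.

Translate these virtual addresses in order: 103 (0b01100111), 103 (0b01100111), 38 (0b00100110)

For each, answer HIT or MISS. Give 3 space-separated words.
Answer: MISS HIT MISS

Derivation:
vaddr=103: (1,4) not in TLB -> MISS, insert
vaddr=103: (1,4) in TLB -> HIT
vaddr=38: (0,4) not in TLB -> MISS, insert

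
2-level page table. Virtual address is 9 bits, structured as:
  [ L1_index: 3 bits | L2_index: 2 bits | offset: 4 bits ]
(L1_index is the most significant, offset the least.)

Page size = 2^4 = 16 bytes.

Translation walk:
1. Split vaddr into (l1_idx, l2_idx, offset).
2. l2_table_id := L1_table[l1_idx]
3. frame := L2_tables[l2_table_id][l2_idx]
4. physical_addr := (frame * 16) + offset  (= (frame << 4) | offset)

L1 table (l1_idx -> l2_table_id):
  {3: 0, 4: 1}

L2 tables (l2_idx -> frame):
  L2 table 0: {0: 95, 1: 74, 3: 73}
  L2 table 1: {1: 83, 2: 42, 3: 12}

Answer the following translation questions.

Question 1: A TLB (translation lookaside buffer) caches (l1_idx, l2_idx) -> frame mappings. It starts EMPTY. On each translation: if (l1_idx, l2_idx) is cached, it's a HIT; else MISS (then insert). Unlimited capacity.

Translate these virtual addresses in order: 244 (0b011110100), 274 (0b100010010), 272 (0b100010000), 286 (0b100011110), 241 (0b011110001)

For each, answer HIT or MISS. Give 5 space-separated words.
vaddr=244: (3,3) not in TLB -> MISS, insert
vaddr=274: (4,1) not in TLB -> MISS, insert
vaddr=272: (4,1) in TLB -> HIT
vaddr=286: (4,1) in TLB -> HIT
vaddr=241: (3,3) in TLB -> HIT

Answer: MISS MISS HIT HIT HIT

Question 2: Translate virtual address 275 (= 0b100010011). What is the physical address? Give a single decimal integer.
Answer: 1331

Derivation:
vaddr = 275 = 0b100010011
Split: l1_idx=4, l2_idx=1, offset=3
L1[4] = 1
L2[1][1] = 83
paddr = 83 * 16 + 3 = 1331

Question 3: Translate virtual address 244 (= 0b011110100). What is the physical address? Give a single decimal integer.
vaddr = 244 = 0b011110100
Split: l1_idx=3, l2_idx=3, offset=4
L1[3] = 0
L2[0][3] = 73
paddr = 73 * 16 + 4 = 1172

Answer: 1172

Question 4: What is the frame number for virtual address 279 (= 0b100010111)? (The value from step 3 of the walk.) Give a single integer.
Answer: 83

Derivation:
vaddr = 279: l1_idx=4, l2_idx=1
L1[4] = 1; L2[1][1] = 83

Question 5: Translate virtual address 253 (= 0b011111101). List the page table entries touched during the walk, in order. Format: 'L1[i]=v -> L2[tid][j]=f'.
vaddr = 253 = 0b011111101
Split: l1_idx=3, l2_idx=3, offset=13

Answer: L1[3]=0 -> L2[0][3]=73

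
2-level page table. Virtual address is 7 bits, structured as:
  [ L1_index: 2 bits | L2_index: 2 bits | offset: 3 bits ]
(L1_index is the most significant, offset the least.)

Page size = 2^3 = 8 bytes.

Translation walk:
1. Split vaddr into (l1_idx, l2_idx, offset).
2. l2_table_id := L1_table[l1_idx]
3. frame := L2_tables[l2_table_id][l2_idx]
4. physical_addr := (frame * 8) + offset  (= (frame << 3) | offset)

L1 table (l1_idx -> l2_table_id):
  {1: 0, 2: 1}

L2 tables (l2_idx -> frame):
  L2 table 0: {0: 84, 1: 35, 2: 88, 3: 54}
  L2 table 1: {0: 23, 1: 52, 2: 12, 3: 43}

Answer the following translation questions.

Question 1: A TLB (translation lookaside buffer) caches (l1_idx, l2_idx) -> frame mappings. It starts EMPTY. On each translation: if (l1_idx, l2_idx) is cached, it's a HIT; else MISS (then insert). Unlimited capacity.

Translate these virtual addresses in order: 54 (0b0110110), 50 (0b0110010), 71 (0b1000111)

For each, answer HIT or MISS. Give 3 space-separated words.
vaddr=54: (1,2) not in TLB -> MISS, insert
vaddr=50: (1,2) in TLB -> HIT
vaddr=71: (2,0) not in TLB -> MISS, insert

Answer: MISS HIT MISS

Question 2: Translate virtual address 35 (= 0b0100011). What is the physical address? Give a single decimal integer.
vaddr = 35 = 0b0100011
Split: l1_idx=1, l2_idx=0, offset=3
L1[1] = 0
L2[0][0] = 84
paddr = 84 * 8 + 3 = 675

Answer: 675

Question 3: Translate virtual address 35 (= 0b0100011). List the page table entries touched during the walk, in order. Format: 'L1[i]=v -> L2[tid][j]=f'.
vaddr = 35 = 0b0100011
Split: l1_idx=1, l2_idx=0, offset=3

Answer: L1[1]=0 -> L2[0][0]=84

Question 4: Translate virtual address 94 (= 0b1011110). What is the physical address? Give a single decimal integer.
Answer: 350

Derivation:
vaddr = 94 = 0b1011110
Split: l1_idx=2, l2_idx=3, offset=6
L1[2] = 1
L2[1][3] = 43
paddr = 43 * 8 + 6 = 350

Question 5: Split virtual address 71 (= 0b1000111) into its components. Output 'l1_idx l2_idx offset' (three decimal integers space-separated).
Answer: 2 0 7

Derivation:
vaddr = 71 = 0b1000111
  top 2 bits -> l1_idx = 2
  next 2 bits -> l2_idx = 0
  bottom 3 bits -> offset = 7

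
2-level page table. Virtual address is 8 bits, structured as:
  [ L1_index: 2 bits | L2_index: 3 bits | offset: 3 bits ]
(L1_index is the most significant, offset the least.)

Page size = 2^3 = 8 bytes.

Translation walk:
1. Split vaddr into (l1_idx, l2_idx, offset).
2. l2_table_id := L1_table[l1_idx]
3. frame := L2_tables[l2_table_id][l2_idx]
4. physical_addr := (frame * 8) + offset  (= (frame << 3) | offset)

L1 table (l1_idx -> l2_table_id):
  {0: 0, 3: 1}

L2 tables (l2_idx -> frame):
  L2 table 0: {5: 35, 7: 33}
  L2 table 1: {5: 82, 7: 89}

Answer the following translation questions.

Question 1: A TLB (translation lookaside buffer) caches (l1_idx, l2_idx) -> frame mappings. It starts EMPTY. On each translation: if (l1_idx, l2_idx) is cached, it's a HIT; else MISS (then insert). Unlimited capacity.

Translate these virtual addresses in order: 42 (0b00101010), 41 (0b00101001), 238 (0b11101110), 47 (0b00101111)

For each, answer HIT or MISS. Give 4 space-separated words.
vaddr=42: (0,5) not in TLB -> MISS, insert
vaddr=41: (0,5) in TLB -> HIT
vaddr=238: (3,5) not in TLB -> MISS, insert
vaddr=47: (0,5) in TLB -> HIT

Answer: MISS HIT MISS HIT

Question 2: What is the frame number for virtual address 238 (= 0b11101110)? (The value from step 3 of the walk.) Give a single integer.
Answer: 82

Derivation:
vaddr = 238: l1_idx=3, l2_idx=5
L1[3] = 1; L2[1][5] = 82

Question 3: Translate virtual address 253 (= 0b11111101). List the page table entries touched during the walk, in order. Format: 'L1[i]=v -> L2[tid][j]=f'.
Answer: L1[3]=1 -> L2[1][7]=89

Derivation:
vaddr = 253 = 0b11111101
Split: l1_idx=3, l2_idx=7, offset=5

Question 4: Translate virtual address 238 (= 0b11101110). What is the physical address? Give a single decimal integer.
vaddr = 238 = 0b11101110
Split: l1_idx=3, l2_idx=5, offset=6
L1[3] = 1
L2[1][5] = 82
paddr = 82 * 8 + 6 = 662

Answer: 662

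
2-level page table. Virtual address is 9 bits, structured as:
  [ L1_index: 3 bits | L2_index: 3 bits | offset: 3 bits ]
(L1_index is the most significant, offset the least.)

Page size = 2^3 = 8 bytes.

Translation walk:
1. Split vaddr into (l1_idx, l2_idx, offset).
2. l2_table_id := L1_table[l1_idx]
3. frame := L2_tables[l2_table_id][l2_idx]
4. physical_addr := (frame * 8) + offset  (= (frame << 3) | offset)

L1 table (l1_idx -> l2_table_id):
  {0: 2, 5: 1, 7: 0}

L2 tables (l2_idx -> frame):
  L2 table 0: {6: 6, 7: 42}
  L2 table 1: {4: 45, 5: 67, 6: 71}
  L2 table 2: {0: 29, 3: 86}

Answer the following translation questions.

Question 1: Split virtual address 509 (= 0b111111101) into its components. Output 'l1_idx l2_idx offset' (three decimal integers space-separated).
Answer: 7 7 5

Derivation:
vaddr = 509 = 0b111111101
  top 3 bits -> l1_idx = 7
  next 3 bits -> l2_idx = 7
  bottom 3 bits -> offset = 5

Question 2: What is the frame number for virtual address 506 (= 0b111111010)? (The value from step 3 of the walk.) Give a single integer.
vaddr = 506: l1_idx=7, l2_idx=7
L1[7] = 0; L2[0][7] = 42

Answer: 42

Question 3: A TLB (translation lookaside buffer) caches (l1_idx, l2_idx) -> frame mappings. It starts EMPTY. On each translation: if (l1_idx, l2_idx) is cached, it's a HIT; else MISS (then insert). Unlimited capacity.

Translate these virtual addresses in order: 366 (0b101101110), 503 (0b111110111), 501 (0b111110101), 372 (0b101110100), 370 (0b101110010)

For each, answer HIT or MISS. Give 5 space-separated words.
Answer: MISS MISS HIT MISS HIT

Derivation:
vaddr=366: (5,5) not in TLB -> MISS, insert
vaddr=503: (7,6) not in TLB -> MISS, insert
vaddr=501: (7,6) in TLB -> HIT
vaddr=372: (5,6) not in TLB -> MISS, insert
vaddr=370: (5,6) in TLB -> HIT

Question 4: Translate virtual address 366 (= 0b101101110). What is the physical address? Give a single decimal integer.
vaddr = 366 = 0b101101110
Split: l1_idx=5, l2_idx=5, offset=6
L1[5] = 1
L2[1][5] = 67
paddr = 67 * 8 + 6 = 542

Answer: 542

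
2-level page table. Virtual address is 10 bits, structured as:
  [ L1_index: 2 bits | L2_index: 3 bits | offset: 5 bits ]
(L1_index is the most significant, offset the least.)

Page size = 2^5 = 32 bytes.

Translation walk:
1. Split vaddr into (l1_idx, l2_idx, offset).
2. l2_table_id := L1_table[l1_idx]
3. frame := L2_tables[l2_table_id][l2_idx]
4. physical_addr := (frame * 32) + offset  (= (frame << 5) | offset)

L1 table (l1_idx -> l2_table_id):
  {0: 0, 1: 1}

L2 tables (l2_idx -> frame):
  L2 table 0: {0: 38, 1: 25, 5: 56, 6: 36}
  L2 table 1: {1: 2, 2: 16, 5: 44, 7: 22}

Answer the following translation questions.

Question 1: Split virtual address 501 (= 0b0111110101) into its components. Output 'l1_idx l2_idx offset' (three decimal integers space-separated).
Answer: 1 7 21

Derivation:
vaddr = 501 = 0b0111110101
  top 2 bits -> l1_idx = 1
  next 3 bits -> l2_idx = 7
  bottom 5 bits -> offset = 21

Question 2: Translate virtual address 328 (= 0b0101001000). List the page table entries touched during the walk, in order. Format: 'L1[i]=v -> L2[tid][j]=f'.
vaddr = 328 = 0b0101001000
Split: l1_idx=1, l2_idx=2, offset=8

Answer: L1[1]=1 -> L2[1][2]=16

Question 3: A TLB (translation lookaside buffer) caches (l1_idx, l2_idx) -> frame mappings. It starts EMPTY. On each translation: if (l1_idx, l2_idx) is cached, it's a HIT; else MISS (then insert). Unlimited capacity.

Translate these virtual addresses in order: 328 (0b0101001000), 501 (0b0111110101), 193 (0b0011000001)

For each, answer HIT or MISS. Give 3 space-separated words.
vaddr=328: (1,2) not in TLB -> MISS, insert
vaddr=501: (1,7) not in TLB -> MISS, insert
vaddr=193: (0,6) not in TLB -> MISS, insert

Answer: MISS MISS MISS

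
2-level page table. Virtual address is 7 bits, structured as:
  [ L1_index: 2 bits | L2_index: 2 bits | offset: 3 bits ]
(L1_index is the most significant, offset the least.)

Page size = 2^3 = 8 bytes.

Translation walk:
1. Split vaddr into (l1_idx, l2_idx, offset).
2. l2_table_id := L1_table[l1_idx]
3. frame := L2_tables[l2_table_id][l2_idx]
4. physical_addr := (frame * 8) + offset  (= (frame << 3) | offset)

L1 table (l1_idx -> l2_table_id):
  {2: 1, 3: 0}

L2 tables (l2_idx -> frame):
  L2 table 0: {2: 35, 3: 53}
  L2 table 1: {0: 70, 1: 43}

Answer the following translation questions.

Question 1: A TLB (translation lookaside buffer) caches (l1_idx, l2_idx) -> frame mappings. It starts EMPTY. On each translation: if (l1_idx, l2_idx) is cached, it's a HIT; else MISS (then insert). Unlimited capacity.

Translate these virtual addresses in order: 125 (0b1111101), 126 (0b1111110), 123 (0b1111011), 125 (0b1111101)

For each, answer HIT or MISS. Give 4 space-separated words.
vaddr=125: (3,3) not in TLB -> MISS, insert
vaddr=126: (3,3) in TLB -> HIT
vaddr=123: (3,3) in TLB -> HIT
vaddr=125: (3,3) in TLB -> HIT

Answer: MISS HIT HIT HIT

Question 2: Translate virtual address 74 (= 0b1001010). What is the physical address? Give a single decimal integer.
Answer: 346

Derivation:
vaddr = 74 = 0b1001010
Split: l1_idx=2, l2_idx=1, offset=2
L1[2] = 1
L2[1][1] = 43
paddr = 43 * 8 + 2 = 346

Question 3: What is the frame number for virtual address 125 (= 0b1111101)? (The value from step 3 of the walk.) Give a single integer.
vaddr = 125: l1_idx=3, l2_idx=3
L1[3] = 0; L2[0][3] = 53

Answer: 53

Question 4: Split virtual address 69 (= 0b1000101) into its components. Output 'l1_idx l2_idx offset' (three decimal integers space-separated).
Answer: 2 0 5

Derivation:
vaddr = 69 = 0b1000101
  top 2 bits -> l1_idx = 2
  next 2 bits -> l2_idx = 0
  bottom 3 bits -> offset = 5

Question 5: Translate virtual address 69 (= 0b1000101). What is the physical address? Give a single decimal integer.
vaddr = 69 = 0b1000101
Split: l1_idx=2, l2_idx=0, offset=5
L1[2] = 1
L2[1][0] = 70
paddr = 70 * 8 + 5 = 565

Answer: 565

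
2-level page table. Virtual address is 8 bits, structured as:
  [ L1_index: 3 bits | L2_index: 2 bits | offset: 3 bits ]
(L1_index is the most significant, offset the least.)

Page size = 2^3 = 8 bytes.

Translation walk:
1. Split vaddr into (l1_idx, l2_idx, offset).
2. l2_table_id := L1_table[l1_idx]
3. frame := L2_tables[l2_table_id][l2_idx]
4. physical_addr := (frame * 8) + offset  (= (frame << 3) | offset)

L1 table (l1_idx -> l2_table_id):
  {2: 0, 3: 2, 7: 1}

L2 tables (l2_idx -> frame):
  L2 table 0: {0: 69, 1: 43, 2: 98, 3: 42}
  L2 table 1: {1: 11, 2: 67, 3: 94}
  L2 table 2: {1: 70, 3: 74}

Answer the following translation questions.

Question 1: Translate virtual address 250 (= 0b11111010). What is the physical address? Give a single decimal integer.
vaddr = 250 = 0b11111010
Split: l1_idx=7, l2_idx=3, offset=2
L1[7] = 1
L2[1][3] = 94
paddr = 94 * 8 + 2 = 754

Answer: 754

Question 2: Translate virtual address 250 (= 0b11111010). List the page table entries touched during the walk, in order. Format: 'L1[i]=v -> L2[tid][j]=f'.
vaddr = 250 = 0b11111010
Split: l1_idx=7, l2_idx=3, offset=2

Answer: L1[7]=1 -> L2[1][3]=94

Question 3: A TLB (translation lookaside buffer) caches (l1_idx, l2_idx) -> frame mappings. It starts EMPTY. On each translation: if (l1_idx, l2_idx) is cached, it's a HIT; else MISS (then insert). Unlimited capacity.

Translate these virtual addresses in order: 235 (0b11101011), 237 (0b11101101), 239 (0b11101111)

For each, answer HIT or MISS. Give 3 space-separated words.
vaddr=235: (7,1) not in TLB -> MISS, insert
vaddr=237: (7,1) in TLB -> HIT
vaddr=239: (7,1) in TLB -> HIT

Answer: MISS HIT HIT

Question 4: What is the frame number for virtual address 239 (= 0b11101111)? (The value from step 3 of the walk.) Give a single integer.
Answer: 11

Derivation:
vaddr = 239: l1_idx=7, l2_idx=1
L1[7] = 1; L2[1][1] = 11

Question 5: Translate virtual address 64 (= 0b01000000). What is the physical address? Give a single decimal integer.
vaddr = 64 = 0b01000000
Split: l1_idx=2, l2_idx=0, offset=0
L1[2] = 0
L2[0][0] = 69
paddr = 69 * 8 + 0 = 552

Answer: 552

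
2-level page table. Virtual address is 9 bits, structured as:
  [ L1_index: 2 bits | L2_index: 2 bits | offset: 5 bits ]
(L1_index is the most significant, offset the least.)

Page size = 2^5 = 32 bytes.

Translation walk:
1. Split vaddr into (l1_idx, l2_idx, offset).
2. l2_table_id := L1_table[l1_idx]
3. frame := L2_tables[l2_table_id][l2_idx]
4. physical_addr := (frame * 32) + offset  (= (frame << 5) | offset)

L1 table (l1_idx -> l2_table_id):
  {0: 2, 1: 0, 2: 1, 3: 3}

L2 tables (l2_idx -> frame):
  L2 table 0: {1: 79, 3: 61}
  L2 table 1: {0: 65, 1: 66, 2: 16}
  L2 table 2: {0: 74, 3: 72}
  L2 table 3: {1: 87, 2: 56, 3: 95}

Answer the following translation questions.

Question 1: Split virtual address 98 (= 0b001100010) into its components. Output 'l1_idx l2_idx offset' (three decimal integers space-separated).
Answer: 0 3 2

Derivation:
vaddr = 98 = 0b001100010
  top 2 bits -> l1_idx = 0
  next 2 bits -> l2_idx = 3
  bottom 5 bits -> offset = 2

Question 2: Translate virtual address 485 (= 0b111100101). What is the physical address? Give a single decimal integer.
Answer: 3045

Derivation:
vaddr = 485 = 0b111100101
Split: l1_idx=3, l2_idx=3, offset=5
L1[3] = 3
L2[3][3] = 95
paddr = 95 * 32 + 5 = 3045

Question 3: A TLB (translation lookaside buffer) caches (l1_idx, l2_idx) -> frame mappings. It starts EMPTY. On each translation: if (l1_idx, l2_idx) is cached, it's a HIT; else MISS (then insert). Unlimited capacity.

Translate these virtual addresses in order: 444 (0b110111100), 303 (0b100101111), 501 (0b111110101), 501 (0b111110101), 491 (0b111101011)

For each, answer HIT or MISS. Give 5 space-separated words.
vaddr=444: (3,1) not in TLB -> MISS, insert
vaddr=303: (2,1) not in TLB -> MISS, insert
vaddr=501: (3,3) not in TLB -> MISS, insert
vaddr=501: (3,3) in TLB -> HIT
vaddr=491: (3,3) in TLB -> HIT

Answer: MISS MISS MISS HIT HIT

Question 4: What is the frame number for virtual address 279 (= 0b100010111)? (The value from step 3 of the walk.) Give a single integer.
Answer: 65

Derivation:
vaddr = 279: l1_idx=2, l2_idx=0
L1[2] = 1; L2[1][0] = 65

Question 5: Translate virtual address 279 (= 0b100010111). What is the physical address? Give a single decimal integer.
Answer: 2103

Derivation:
vaddr = 279 = 0b100010111
Split: l1_idx=2, l2_idx=0, offset=23
L1[2] = 1
L2[1][0] = 65
paddr = 65 * 32 + 23 = 2103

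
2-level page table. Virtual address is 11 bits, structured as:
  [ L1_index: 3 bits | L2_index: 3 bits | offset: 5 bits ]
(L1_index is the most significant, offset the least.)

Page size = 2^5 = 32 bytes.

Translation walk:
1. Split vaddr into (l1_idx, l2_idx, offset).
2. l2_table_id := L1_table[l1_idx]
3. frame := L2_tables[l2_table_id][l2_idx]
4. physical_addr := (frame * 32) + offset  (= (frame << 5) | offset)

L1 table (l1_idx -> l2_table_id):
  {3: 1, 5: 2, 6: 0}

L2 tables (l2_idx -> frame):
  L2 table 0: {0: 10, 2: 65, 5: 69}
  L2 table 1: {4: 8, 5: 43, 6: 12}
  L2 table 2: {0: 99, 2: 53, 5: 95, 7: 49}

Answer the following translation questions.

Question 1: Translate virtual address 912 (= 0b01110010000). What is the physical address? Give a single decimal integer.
vaddr = 912 = 0b01110010000
Split: l1_idx=3, l2_idx=4, offset=16
L1[3] = 1
L2[1][4] = 8
paddr = 8 * 32 + 16 = 272

Answer: 272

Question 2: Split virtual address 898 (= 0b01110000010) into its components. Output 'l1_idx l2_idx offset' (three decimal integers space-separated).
vaddr = 898 = 0b01110000010
  top 3 bits -> l1_idx = 3
  next 3 bits -> l2_idx = 4
  bottom 5 bits -> offset = 2

Answer: 3 4 2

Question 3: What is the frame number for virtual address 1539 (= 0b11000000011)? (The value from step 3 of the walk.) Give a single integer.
vaddr = 1539: l1_idx=6, l2_idx=0
L1[6] = 0; L2[0][0] = 10

Answer: 10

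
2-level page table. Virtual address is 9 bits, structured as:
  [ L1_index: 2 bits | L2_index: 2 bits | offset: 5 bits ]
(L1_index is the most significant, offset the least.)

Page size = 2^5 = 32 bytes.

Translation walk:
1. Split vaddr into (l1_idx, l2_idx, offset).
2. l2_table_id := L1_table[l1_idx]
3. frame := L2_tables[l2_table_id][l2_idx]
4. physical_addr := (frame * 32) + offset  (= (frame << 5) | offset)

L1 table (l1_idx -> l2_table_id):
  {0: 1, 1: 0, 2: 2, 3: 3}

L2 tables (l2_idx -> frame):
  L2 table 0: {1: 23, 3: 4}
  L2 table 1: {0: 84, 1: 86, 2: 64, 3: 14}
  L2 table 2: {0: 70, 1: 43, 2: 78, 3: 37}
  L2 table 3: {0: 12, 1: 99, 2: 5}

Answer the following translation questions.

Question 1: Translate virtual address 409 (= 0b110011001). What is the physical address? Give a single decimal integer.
vaddr = 409 = 0b110011001
Split: l1_idx=3, l2_idx=0, offset=25
L1[3] = 3
L2[3][0] = 12
paddr = 12 * 32 + 25 = 409

Answer: 409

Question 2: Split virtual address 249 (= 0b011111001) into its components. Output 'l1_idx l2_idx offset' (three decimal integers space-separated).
vaddr = 249 = 0b011111001
  top 2 bits -> l1_idx = 1
  next 2 bits -> l2_idx = 3
  bottom 5 bits -> offset = 25

Answer: 1 3 25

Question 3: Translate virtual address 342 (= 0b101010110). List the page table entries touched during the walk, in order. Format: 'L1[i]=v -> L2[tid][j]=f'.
Answer: L1[2]=2 -> L2[2][2]=78

Derivation:
vaddr = 342 = 0b101010110
Split: l1_idx=2, l2_idx=2, offset=22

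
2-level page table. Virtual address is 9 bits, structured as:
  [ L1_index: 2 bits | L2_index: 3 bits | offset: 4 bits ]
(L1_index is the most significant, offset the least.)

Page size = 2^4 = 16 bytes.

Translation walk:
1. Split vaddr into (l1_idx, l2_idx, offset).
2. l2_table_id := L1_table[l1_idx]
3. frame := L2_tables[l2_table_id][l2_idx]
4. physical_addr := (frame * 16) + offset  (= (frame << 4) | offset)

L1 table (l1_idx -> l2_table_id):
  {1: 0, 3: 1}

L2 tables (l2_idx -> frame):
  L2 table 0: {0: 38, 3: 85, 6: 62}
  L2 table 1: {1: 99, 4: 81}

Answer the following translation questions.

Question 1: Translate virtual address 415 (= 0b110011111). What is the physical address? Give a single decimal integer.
Answer: 1599

Derivation:
vaddr = 415 = 0b110011111
Split: l1_idx=3, l2_idx=1, offset=15
L1[3] = 1
L2[1][1] = 99
paddr = 99 * 16 + 15 = 1599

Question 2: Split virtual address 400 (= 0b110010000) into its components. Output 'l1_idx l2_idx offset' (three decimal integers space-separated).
vaddr = 400 = 0b110010000
  top 2 bits -> l1_idx = 3
  next 3 bits -> l2_idx = 1
  bottom 4 bits -> offset = 0

Answer: 3 1 0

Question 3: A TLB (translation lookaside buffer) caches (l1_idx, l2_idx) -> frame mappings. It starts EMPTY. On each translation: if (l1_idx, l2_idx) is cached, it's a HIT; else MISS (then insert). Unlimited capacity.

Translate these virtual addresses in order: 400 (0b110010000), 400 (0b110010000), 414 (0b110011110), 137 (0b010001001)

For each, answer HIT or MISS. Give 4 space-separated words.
Answer: MISS HIT HIT MISS

Derivation:
vaddr=400: (3,1) not in TLB -> MISS, insert
vaddr=400: (3,1) in TLB -> HIT
vaddr=414: (3,1) in TLB -> HIT
vaddr=137: (1,0) not in TLB -> MISS, insert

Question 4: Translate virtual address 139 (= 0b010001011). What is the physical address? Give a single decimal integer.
Answer: 619

Derivation:
vaddr = 139 = 0b010001011
Split: l1_idx=1, l2_idx=0, offset=11
L1[1] = 0
L2[0][0] = 38
paddr = 38 * 16 + 11 = 619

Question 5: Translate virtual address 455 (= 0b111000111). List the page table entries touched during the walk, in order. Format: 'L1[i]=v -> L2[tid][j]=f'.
vaddr = 455 = 0b111000111
Split: l1_idx=3, l2_idx=4, offset=7

Answer: L1[3]=1 -> L2[1][4]=81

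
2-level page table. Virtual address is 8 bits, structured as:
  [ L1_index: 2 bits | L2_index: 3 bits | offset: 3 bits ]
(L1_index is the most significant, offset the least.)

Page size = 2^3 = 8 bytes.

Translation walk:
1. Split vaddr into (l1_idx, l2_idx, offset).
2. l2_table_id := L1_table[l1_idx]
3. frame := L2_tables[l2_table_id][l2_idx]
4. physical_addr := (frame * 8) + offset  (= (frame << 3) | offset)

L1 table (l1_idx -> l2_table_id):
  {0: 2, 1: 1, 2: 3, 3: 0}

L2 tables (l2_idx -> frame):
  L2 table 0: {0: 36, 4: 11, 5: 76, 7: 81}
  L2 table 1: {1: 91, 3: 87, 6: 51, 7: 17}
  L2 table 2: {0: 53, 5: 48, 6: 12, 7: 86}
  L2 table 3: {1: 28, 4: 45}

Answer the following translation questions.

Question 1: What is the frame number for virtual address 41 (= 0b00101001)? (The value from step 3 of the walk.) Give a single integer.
vaddr = 41: l1_idx=0, l2_idx=5
L1[0] = 2; L2[2][5] = 48

Answer: 48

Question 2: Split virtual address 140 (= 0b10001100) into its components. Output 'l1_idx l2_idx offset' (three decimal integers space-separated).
Answer: 2 1 4

Derivation:
vaddr = 140 = 0b10001100
  top 2 bits -> l1_idx = 2
  next 3 bits -> l2_idx = 1
  bottom 3 bits -> offset = 4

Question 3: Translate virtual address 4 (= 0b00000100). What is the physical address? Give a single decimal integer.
vaddr = 4 = 0b00000100
Split: l1_idx=0, l2_idx=0, offset=4
L1[0] = 2
L2[2][0] = 53
paddr = 53 * 8 + 4 = 428

Answer: 428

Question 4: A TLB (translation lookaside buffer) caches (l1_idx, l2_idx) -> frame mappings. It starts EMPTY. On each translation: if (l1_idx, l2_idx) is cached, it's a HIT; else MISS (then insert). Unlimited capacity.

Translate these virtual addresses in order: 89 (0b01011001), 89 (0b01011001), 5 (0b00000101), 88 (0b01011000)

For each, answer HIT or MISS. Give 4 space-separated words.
Answer: MISS HIT MISS HIT

Derivation:
vaddr=89: (1,3) not in TLB -> MISS, insert
vaddr=89: (1,3) in TLB -> HIT
vaddr=5: (0,0) not in TLB -> MISS, insert
vaddr=88: (1,3) in TLB -> HIT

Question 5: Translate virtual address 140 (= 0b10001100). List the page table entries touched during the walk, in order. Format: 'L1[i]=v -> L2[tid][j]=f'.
vaddr = 140 = 0b10001100
Split: l1_idx=2, l2_idx=1, offset=4

Answer: L1[2]=3 -> L2[3][1]=28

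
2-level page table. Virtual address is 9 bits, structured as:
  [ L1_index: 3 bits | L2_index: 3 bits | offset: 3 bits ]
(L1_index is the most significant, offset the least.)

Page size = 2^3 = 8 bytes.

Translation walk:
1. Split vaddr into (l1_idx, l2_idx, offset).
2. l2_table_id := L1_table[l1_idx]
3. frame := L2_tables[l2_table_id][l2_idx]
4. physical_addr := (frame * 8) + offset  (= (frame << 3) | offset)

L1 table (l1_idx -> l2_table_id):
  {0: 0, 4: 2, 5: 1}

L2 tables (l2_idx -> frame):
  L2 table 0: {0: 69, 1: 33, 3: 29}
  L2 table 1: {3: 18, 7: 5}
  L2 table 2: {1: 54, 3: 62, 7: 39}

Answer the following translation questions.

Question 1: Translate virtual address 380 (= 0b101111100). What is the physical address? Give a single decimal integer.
Answer: 44

Derivation:
vaddr = 380 = 0b101111100
Split: l1_idx=5, l2_idx=7, offset=4
L1[5] = 1
L2[1][7] = 5
paddr = 5 * 8 + 4 = 44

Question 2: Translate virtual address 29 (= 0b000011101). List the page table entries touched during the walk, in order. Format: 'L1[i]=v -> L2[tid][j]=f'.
vaddr = 29 = 0b000011101
Split: l1_idx=0, l2_idx=3, offset=5

Answer: L1[0]=0 -> L2[0][3]=29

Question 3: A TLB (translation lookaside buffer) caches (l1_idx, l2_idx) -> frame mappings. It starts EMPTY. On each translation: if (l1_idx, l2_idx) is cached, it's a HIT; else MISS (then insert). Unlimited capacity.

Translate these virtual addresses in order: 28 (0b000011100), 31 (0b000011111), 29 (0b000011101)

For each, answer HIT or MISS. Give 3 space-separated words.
Answer: MISS HIT HIT

Derivation:
vaddr=28: (0,3) not in TLB -> MISS, insert
vaddr=31: (0,3) in TLB -> HIT
vaddr=29: (0,3) in TLB -> HIT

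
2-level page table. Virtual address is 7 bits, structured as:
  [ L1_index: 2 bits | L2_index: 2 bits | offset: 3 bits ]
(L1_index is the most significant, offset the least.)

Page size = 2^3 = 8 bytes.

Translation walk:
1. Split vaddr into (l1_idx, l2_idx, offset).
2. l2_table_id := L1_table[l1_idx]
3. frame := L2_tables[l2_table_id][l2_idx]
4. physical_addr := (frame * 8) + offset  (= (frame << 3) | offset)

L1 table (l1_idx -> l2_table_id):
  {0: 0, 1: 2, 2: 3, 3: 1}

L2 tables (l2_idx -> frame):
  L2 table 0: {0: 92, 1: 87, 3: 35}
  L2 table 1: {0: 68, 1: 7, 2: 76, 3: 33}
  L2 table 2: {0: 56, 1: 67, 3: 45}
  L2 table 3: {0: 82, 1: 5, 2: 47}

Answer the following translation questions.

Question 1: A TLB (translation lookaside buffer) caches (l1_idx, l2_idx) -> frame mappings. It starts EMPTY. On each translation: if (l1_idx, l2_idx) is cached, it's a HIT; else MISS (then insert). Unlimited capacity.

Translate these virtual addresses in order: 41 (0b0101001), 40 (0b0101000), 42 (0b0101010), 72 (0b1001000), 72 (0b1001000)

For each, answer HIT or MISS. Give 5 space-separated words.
Answer: MISS HIT HIT MISS HIT

Derivation:
vaddr=41: (1,1) not in TLB -> MISS, insert
vaddr=40: (1,1) in TLB -> HIT
vaddr=42: (1,1) in TLB -> HIT
vaddr=72: (2,1) not in TLB -> MISS, insert
vaddr=72: (2,1) in TLB -> HIT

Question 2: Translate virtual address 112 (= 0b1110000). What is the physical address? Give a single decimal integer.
Answer: 608

Derivation:
vaddr = 112 = 0b1110000
Split: l1_idx=3, l2_idx=2, offset=0
L1[3] = 1
L2[1][2] = 76
paddr = 76 * 8 + 0 = 608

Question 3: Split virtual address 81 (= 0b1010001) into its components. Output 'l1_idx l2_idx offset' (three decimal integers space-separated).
Answer: 2 2 1

Derivation:
vaddr = 81 = 0b1010001
  top 2 bits -> l1_idx = 2
  next 2 bits -> l2_idx = 2
  bottom 3 bits -> offset = 1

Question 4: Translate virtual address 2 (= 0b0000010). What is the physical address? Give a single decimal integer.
Answer: 738

Derivation:
vaddr = 2 = 0b0000010
Split: l1_idx=0, l2_idx=0, offset=2
L1[0] = 0
L2[0][0] = 92
paddr = 92 * 8 + 2 = 738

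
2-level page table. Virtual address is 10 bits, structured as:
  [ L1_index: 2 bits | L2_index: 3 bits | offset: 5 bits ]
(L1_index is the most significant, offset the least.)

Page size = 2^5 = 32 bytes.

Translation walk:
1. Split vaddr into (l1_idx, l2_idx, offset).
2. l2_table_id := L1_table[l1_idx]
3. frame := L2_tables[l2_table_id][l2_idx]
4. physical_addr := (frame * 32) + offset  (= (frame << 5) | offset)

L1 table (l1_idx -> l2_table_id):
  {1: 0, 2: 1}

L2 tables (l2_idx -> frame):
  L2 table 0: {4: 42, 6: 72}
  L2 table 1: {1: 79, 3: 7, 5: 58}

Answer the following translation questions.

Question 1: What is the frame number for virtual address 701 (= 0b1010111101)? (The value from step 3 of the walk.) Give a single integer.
vaddr = 701: l1_idx=2, l2_idx=5
L1[2] = 1; L2[1][5] = 58

Answer: 58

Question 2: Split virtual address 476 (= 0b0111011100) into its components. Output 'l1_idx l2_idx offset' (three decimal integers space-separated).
vaddr = 476 = 0b0111011100
  top 2 bits -> l1_idx = 1
  next 3 bits -> l2_idx = 6
  bottom 5 bits -> offset = 28

Answer: 1 6 28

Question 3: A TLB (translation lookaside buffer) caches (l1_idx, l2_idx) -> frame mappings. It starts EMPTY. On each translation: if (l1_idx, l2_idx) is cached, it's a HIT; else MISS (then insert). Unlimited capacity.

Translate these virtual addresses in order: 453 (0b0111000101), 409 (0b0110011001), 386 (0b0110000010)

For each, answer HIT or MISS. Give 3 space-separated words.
Answer: MISS MISS HIT

Derivation:
vaddr=453: (1,6) not in TLB -> MISS, insert
vaddr=409: (1,4) not in TLB -> MISS, insert
vaddr=386: (1,4) in TLB -> HIT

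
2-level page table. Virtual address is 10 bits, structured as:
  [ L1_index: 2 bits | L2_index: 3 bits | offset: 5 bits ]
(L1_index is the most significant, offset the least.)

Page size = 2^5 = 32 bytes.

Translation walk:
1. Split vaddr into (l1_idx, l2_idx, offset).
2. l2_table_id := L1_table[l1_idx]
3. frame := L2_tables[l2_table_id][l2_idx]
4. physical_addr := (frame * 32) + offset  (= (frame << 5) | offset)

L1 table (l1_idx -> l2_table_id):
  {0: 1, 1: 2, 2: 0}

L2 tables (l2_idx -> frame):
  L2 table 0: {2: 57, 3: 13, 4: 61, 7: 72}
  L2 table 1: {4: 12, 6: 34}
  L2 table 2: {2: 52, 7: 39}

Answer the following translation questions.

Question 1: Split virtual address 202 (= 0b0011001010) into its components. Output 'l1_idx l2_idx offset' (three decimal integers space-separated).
vaddr = 202 = 0b0011001010
  top 2 bits -> l1_idx = 0
  next 3 bits -> l2_idx = 6
  bottom 5 bits -> offset = 10

Answer: 0 6 10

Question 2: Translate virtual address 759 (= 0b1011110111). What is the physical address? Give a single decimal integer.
Answer: 2327

Derivation:
vaddr = 759 = 0b1011110111
Split: l1_idx=2, l2_idx=7, offset=23
L1[2] = 0
L2[0][7] = 72
paddr = 72 * 32 + 23 = 2327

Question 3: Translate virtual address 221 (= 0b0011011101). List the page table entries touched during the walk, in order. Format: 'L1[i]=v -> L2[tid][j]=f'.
vaddr = 221 = 0b0011011101
Split: l1_idx=0, l2_idx=6, offset=29

Answer: L1[0]=1 -> L2[1][6]=34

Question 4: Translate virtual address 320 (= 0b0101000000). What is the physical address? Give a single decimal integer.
Answer: 1664

Derivation:
vaddr = 320 = 0b0101000000
Split: l1_idx=1, l2_idx=2, offset=0
L1[1] = 2
L2[2][2] = 52
paddr = 52 * 32 + 0 = 1664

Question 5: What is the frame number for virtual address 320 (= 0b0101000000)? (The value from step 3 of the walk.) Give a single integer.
Answer: 52

Derivation:
vaddr = 320: l1_idx=1, l2_idx=2
L1[1] = 2; L2[2][2] = 52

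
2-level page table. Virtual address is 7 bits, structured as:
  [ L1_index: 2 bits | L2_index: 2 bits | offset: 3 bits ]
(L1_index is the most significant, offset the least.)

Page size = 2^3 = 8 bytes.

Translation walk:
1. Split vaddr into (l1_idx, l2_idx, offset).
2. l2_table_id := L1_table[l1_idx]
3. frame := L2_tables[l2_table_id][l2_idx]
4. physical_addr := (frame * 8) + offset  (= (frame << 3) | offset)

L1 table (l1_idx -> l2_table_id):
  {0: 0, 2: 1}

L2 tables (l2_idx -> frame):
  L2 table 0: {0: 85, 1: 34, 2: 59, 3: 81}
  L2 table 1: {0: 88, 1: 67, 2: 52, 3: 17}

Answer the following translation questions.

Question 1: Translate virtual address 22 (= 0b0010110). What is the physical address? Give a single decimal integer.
Answer: 478

Derivation:
vaddr = 22 = 0b0010110
Split: l1_idx=0, l2_idx=2, offset=6
L1[0] = 0
L2[0][2] = 59
paddr = 59 * 8 + 6 = 478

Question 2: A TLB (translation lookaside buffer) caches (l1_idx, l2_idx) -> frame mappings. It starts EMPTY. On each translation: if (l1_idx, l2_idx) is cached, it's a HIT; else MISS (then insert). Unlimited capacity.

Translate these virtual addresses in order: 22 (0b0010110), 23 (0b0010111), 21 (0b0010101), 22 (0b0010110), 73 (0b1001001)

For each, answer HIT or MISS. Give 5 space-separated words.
vaddr=22: (0,2) not in TLB -> MISS, insert
vaddr=23: (0,2) in TLB -> HIT
vaddr=21: (0,2) in TLB -> HIT
vaddr=22: (0,2) in TLB -> HIT
vaddr=73: (2,1) not in TLB -> MISS, insert

Answer: MISS HIT HIT HIT MISS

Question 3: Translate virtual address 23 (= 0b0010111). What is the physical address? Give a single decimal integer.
vaddr = 23 = 0b0010111
Split: l1_idx=0, l2_idx=2, offset=7
L1[0] = 0
L2[0][2] = 59
paddr = 59 * 8 + 7 = 479

Answer: 479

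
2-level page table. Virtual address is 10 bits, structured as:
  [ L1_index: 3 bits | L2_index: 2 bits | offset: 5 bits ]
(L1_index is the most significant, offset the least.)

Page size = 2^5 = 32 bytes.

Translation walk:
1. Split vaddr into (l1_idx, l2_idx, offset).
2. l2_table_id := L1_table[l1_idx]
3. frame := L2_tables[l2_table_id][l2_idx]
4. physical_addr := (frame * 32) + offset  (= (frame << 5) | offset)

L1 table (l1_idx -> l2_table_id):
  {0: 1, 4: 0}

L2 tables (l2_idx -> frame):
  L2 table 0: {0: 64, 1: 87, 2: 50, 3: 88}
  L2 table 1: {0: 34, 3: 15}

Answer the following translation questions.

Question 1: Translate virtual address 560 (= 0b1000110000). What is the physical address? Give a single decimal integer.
Answer: 2800

Derivation:
vaddr = 560 = 0b1000110000
Split: l1_idx=4, l2_idx=1, offset=16
L1[4] = 0
L2[0][1] = 87
paddr = 87 * 32 + 16 = 2800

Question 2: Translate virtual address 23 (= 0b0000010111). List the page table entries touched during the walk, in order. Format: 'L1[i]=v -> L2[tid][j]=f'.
Answer: L1[0]=1 -> L2[1][0]=34

Derivation:
vaddr = 23 = 0b0000010111
Split: l1_idx=0, l2_idx=0, offset=23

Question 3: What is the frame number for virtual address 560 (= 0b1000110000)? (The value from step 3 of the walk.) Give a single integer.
vaddr = 560: l1_idx=4, l2_idx=1
L1[4] = 0; L2[0][1] = 87

Answer: 87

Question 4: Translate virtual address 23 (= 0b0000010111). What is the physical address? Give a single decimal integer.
Answer: 1111

Derivation:
vaddr = 23 = 0b0000010111
Split: l1_idx=0, l2_idx=0, offset=23
L1[0] = 1
L2[1][0] = 34
paddr = 34 * 32 + 23 = 1111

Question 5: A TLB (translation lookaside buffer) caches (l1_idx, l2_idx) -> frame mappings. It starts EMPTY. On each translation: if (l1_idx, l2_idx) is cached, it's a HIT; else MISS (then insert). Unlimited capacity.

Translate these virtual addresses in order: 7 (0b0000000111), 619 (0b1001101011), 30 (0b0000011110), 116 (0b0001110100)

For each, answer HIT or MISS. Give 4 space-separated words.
Answer: MISS MISS HIT MISS

Derivation:
vaddr=7: (0,0) not in TLB -> MISS, insert
vaddr=619: (4,3) not in TLB -> MISS, insert
vaddr=30: (0,0) in TLB -> HIT
vaddr=116: (0,3) not in TLB -> MISS, insert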